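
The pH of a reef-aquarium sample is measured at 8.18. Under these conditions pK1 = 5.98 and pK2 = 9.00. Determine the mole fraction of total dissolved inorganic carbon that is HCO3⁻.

α₁ = 0.864

α₁ = 1 / (1 + [H⁺]/K1 + K2/[H⁺]) = 1 / (1 + 10^-2.20 + 10^-0.82)
   = 1 / (1 + 0.0063096 + 0.15136) = 1/1.1577 = 0.8638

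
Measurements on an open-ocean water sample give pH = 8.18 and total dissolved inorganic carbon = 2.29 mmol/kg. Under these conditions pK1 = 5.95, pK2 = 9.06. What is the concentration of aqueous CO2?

α₀ = 1 / (1 + K1/[H⁺] + K1K2/[H⁺]²) = 1 / (1 + 10^+2.23 + 10^+1.35)
   = 1 / (1 + 169.82 + 22.387) = 1/193.21 = 0.005176
[CO2*] = α₀ × DIC = 0.005176 × 2.29 = 0.0119 mmol/kg = 11.9 μmol/kg

[CO2*] = 11.9 μmol/kg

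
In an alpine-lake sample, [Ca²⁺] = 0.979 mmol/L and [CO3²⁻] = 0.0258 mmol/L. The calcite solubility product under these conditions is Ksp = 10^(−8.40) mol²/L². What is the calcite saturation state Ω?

Ksp = 10^(−8.40) = 3.981×10^-9
Ω = [Ca²⁺][CO3²⁻]/Ksp = (0.979×10^-3)(0.0258×10^-3) / 3.981×10^-9 = 6.34

Ω = 6.34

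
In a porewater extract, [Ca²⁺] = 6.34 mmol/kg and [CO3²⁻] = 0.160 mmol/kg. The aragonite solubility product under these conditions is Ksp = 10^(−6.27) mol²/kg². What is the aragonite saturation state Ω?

Ω = 1.89

Ksp = 10^(−6.27) = 5.370×10^-7
Ω = [Ca²⁺][CO3²⁻]/Ksp = (6.34×10^-3)(0.160×10^-3) / 5.370×10^-7 = 1.89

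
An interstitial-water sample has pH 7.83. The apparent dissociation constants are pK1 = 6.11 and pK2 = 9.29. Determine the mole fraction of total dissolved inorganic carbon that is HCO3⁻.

α₁ = 1 / (1 + [H⁺]/K1 + K2/[H⁺]) = 1 / (1 + 10^-1.72 + 10^-1.46)
   = 1 / (1 + 0.019055 + 0.034674) = 1/1.0537 = 0.9490

α₁ = 0.949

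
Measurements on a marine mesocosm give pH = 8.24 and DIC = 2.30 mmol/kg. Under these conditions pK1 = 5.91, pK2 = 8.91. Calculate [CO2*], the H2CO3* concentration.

[CO2*] = 8.83 μmol/kg

α₀ = 1 / (1 + K1/[H⁺] + K1K2/[H⁺]²) = 1 / (1 + 10^+2.33 + 10^+1.66)
   = 1 / (1 + 213.80 + 45.709) = 1/260.51 = 0.003839
[CO2*] = α₀ × DIC = 0.003839 × 2.30 = 0.00883 mmol/kg = 8.83 μmol/kg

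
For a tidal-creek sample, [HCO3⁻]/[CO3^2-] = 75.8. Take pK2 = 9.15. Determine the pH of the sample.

From K2 = [H⁺][CO3^2-]/[HCO3⁻]:  pH = pK2 − log₁₀([HCO3⁻]/[CO3^2-])
log₁₀(75.8) = +1.880
pH = 9.15 − (+1.880) = 7.27

pH = 7.27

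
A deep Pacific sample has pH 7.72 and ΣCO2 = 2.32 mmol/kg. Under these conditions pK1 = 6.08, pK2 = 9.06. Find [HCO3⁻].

α₁ = 1 / (1 + [H⁺]/K1 + K2/[H⁺]) = 1 / (1 + 10^-1.64 + 10^-1.34)
   = 1 / (1 + 0.022909 + 0.045709) = 1/1.0686 = 0.9358
[HCO3⁻] = α₁ × DIC = 0.9358 × 2.32 = 2.17 mmol/kg

[HCO3⁻] = 2.17 mmol/kg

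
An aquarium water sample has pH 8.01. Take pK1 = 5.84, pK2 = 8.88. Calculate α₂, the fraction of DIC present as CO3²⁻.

α₂ = 1 / (1 + [H⁺]/K2 + [H⁺]²/(K1K2)) = 1 / (1 + 10^+0.87 + 10^-1.30)
   = 1 / (1 + 7.4131 + 0.050119) = 1/8.4632 = 0.1182

α₂ = 0.118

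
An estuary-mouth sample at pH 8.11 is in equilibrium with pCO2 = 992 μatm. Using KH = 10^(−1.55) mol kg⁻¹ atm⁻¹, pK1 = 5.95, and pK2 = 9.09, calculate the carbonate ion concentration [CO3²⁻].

[CO3²⁻] = 0.423 mmol/kg

[CO2*] = KH · pCO2 = 10^(−1.55) × 992×10^-6 = 2.796×10^-5 mol/kg
α₀ = 1/(1 + K1/[H⁺] + K1K2/[H⁺]²) = 1/(1 + 10^+2.16 + 10^+1.18) = 0.006224
DIC = [CO2*]/α₀ = 2.796×10^-5 / 0.006224 = 4.492 mmol/kg
[CO3²⁻] = α₂·DIC; α₂ = 0.09420, so [CO3²⁻] = 0.09420 × 4.492 = 0.423 mmol/kg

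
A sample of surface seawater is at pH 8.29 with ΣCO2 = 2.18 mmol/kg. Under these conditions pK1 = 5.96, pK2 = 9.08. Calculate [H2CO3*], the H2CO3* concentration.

α₀ = 1 / (1 + K1/[H⁺] + K1K2/[H⁺]²) = 1 / (1 + 10^+2.33 + 10^+1.54)
   = 1 / (1 + 213.80 + 34.674) = 1/249.47 = 0.004008
[CO2*] = α₀ × DIC = 0.004008 × 2.18 = 0.00874 mmol/kg = 8.74 μmol/kg

[CO2*] = 8.74 μmol/kg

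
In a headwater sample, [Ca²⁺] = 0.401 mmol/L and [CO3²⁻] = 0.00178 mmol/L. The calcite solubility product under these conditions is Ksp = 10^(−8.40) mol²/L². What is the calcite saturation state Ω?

Ω = 0.179

Ksp = 10^(−8.40) = 3.981×10^-9
Ω = [Ca²⁺][CO3²⁻]/Ksp = (0.401×10^-3)(0.00178×10^-3) / 3.981×10^-9 = 0.179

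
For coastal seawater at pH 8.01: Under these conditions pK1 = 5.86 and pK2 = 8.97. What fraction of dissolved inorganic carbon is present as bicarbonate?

α₁ = 1 / (1 + [H⁺]/K1 + K2/[H⁺]) = 1 / (1 + 10^-2.15 + 10^-0.96)
   = 1 / (1 + 0.0070795 + 0.10965) = 1/1.1167 = 0.8955

α₁ = 0.895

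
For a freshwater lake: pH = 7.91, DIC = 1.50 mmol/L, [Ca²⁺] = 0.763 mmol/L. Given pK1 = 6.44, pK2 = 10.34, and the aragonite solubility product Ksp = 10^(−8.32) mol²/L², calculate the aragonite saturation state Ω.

Ω = 0.856

α₂ = 1 / (1 + [H⁺]/K2 + [H⁺]²/(K1K2)) = 1 / (1 + 10^+2.43 + 10^+0.96)
   = 1 / (1 + 269.15 + 9.1201) = 1/279.27 = 0.003581
[CO3²⁻] = α₂ × DIC = 0.003581 × 1.50 = 0.005371 mmol/L = 5.371 μmol/L
Ksp = 10^(−8.32) = 4.786×10^-9
Ω = [Ca²⁺][CO3²⁻]/Ksp = (0.763×10^-3)(5.371×10^-6) / 4.786×10^-9 = 0.856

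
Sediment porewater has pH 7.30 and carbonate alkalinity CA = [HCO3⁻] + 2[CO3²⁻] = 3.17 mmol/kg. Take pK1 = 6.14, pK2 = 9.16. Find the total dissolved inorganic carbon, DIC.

CA = [HCO3⁻] + 2[CO3²⁻] = (α₁ + 2α₂)·DIC
At pH 7.30: [H⁺]/K1 = 10^-1.16 = 0.069183, K2/[H⁺] = 10^-1.86 = 0.013804
α₁ = 1/(1 + 0.069183 + 0.013804) = 1/1.0830 = 0.9234; α₂ = α₁·K2/[H⁺] = 0.01275
α₁ + 2α₂ = 0.9489
DIC = CA / (α₁ + 2α₂) = 3.17 / 0.9489 = 3.34 mmol/kg

DIC = 3.34 mmol/kg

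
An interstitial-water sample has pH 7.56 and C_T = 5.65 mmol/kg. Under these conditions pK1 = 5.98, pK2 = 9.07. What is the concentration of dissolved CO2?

[CO2*] = 0.141 mmol/kg

α₀ = 1 / (1 + K1/[H⁺] + K1K2/[H⁺]²) = 1 / (1 + 10^+1.58 + 10^+0.07)
   = 1 / (1 + 38.019 + 1.1749) = 1/40.194 = 0.02488
[CO2*] = α₀ × DIC = 0.02488 × 5.65 = 0.141 mmol/kg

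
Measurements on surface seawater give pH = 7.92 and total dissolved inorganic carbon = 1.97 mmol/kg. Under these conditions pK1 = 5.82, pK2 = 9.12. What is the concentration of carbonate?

[CO3²⁻] = 0.116 mmol/kg

α₂ = 1 / (1 + [H⁺]/K2 + [H⁺]²/(K1K2)) = 1 / (1 + 10^+1.20 + 10^-0.90)
   = 1 / (1 + 15.849 + 0.12589) = 1/16.975 = 0.05891
[CO3²⁻] = α₂ × DIC = 0.05891 × 1.97 = 0.116 mmol/kg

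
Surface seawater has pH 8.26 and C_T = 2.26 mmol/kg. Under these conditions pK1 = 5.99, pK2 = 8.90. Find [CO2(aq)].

α₀ = 1 / (1 + K1/[H⁺] + K1K2/[H⁺]²) = 1 / (1 + 10^+2.27 + 10^+1.63)
   = 1 / (1 + 186.21 + 42.658) = 1/229.87 = 0.004350
[CO2*] = α₀ × DIC = 0.004350 × 2.26 = 0.00983 mmol/kg = 9.83 μmol/kg

[CO2*] = 9.83 μmol/kg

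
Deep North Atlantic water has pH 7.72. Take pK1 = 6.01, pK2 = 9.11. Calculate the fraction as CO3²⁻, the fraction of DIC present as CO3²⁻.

α₂ = 0.0384

α₂ = 1 / (1 + [H⁺]/K2 + [H⁺]²/(K1K2)) = 1 / (1 + 10^+1.39 + 10^-0.32)
   = 1 / (1 + 24.547 + 0.47863) = 1/26.026 = 0.03842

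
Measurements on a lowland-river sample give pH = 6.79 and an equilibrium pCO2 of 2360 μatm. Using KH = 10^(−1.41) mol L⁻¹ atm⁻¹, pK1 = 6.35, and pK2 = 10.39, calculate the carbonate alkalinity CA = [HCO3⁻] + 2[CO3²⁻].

CA = 0.253 mmol/L

[CO2*] = KH · pCO2 = 10^(−1.41) × 2360×10^-6 = 9.181×10^-5 mol/L
α₀ = 1/(1 + K1/[H⁺] + K1K2/[H⁺]²) = 1/(1 + 10^+0.44 + 10^-3.16) = 0.2663
DIC = [CO2*]/α₀ = 9.181×10^-5 / 0.2663 = 0.3448 mmol/L
CA = (α₁ + 2α₂)·DIC = (0.7335 + 2×0.0001842) × 0.3448 = 0.253 mmol/L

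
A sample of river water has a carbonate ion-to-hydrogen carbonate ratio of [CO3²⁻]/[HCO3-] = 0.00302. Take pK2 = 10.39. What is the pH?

pH = 7.87

From K2 = [H⁺][CO3²⁻]/[HCO3-]:  pH = pK2 + log₁₀([CO3²⁻]/[HCO3-])
log₁₀(0.00302) = -2.520
pH = 10.39 + (-2.520) = 7.87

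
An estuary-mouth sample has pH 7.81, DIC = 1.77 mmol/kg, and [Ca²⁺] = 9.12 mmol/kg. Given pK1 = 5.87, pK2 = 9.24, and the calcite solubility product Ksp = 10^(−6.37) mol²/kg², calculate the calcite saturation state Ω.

α₂ = 1 / (1 + [H⁺]/K2 + [H⁺]²/(K1K2)) = 1 / (1 + 10^+1.43 + 10^-0.51)
   = 1 / (1 + 26.915 + 0.30903) = 1/28.224 = 0.03543
[CO3²⁻] = α₂ × DIC = 0.03543 × 1.77 = 0.06271 mmol/kg
Ksp = 10^(−6.37) = 4.266×10^-7
Ω = [Ca²⁺][CO3²⁻]/Ksp = (9.12×10^-3)(6.271×10^-5) / 4.266×10^-7 = 1.34

Ω = 1.34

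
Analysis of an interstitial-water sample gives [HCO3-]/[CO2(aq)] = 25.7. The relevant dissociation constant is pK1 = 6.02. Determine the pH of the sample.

From K1 = [H⁺][HCO3-]/[CO2(aq)]:  pH = pK1 + log₁₀([HCO3-]/[CO2(aq)])
log₁₀(25.7) = +1.410
pH = 6.02 + (+1.410) = 7.43

pH = 7.43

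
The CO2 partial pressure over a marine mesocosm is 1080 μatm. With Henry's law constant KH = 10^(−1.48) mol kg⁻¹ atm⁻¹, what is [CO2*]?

KH = 10^(−1.48) = 3.311×10^-2 mol kg⁻¹ atm⁻¹
[CO2*] = KH · pCO2 = 3.311×10^-2 × 1080×10^-6 atm = 3.58×10^-5 mol/kg

[CO2*] = 35.8 μmol/kg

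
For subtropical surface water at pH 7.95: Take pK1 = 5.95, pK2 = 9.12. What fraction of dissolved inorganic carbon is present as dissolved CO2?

α₀ = 1 / (1 + K1/[H⁺] + K1K2/[H⁺]²) = 1 / (1 + 10^+2.00 + 10^+0.83)
   = 1 / (1 + 100.00 + 6.7608) = 1/107.76 = 0.009280

α₀ = 0.00928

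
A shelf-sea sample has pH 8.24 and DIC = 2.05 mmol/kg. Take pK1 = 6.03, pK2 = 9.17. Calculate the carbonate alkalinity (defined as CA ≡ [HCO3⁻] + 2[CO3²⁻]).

CA = [HCO3⁻] + 2[CO3²⁻] = (α₁ + 2α₂)·DIC
At pH 8.24: [H⁺]/K1 = 10^-2.21 = 0.0061660, K2/[H⁺] = 10^-0.93 = 0.11749
α₁ = 1/(1 + 0.0061660 + 0.11749) = 1/1.1237 = 0.8900; α₂ = α₁·K2/[H⁺] = 0.1046
α₁ + 2α₂ = 1.0991
CA = 1.0991 × 2.05 = 2.25 mmol/kg

CA = 2.25 mmol/kg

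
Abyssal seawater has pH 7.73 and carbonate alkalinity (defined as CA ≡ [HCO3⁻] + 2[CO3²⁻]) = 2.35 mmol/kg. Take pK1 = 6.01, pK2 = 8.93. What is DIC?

CA = [HCO3⁻] + 2[CO3²⁻] = (α₁ + 2α₂)·DIC
At pH 7.73: [H⁺]/K1 = 10^-1.72 = 0.019055, K2/[H⁺] = 10^-1.20 = 0.063096
α₁ = 1/(1 + 0.019055 + 0.063096) = 1/1.0822 = 0.9241; α₂ = α₁·K2/[H⁺] = 0.05831
α₁ + 2α₂ = 1.0407
DIC = CA / (α₁ + 2α₂) = 2.35 / 1.0407 = 2.26 mmol/kg

DIC = 2.26 mmol/kg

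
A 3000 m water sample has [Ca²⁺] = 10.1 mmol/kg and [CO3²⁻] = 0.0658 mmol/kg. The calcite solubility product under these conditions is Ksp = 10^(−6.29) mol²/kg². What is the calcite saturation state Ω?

Ω = 1.30

Ksp = 10^(−6.29) = 5.129×10^-7
Ω = [Ca²⁺][CO3²⁻]/Ksp = (10.1×10^-3)(0.0658×10^-3) / 5.129×10^-7 = 1.30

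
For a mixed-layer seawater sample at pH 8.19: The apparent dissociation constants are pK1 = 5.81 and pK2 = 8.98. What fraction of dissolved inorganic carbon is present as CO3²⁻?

α₂ = 1 / (1 + [H⁺]/K2 + [H⁺]²/(K1K2)) = 1 / (1 + 10^+0.79 + 10^-1.59)
   = 1 / (1 + 6.1660 + 0.025704) = 1/7.1917 = 0.1391

α₂ = 0.139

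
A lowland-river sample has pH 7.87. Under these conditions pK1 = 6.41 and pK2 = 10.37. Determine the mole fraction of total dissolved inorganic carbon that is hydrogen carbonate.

α₁ = 1 / (1 + [H⁺]/K1 + K2/[H⁺]) = 1 / (1 + 10^-1.46 + 10^-2.50)
   = 1 / (1 + 0.034674 + 0.0031623) = 1/1.0378 = 0.9635

α₁ = 0.964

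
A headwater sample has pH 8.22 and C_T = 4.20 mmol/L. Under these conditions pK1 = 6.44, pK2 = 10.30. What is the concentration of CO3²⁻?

[CO3²⁻] = 0.0341 mmol/L

α₂ = 1 / (1 + [H⁺]/K2 + [H⁺]²/(K1K2)) = 1 / (1 + 10^+2.08 + 10^+0.30)
   = 1 / (1 + 120.23 + 1.9953) = 1/123.22 = 0.008115
[CO3²⁻] = α₂ × DIC = 0.008115 × 4.20 = 0.0341 mmol/L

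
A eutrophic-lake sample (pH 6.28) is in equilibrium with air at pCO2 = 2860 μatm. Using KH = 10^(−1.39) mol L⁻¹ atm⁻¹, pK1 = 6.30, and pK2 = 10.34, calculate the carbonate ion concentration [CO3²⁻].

[CO2*] = KH · pCO2 = 10^(−1.39) × 2860×10^-6 = 1.165×10^-4 mol/L
α₀ = 1/(1 + K1/[H⁺] + K1K2/[H⁺]²) = 1/(1 + 10^-0.02 + 10^-4.08) = 0.5115
DIC = [CO2*]/α₀ = 1.165×10^-4 / 0.5115 = 0.2278 mmol/L
[CO3²⁻] = α₂·DIC; α₂ = 4.254×10^-5, so [CO3²⁻] = 4.254×10^-5 × 0.2278 = 9.69×10^-6 mmol/L = 0.00969 μmol/L

[CO3²⁻] = 0.00969 μmol/L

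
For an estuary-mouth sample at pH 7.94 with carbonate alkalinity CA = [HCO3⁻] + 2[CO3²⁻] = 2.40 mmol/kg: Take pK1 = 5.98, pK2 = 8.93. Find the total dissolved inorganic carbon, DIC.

CA = [HCO3⁻] + 2[CO3²⁻] = (α₁ + 2α₂)·DIC
At pH 7.94: [H⁺]/K1 = 10^-1.96 = 0.010965, K2/[H⁺] = 10^-0.99 = 0.10233
α₁ = 1/(1 + 0.010965 + 0.10233) = 1/1.1133 = 0.8982; α₂ = α₁·K2/[H⁺] = 0.09192
α₁ + 2α₂ = 1.0821
DIC = CA / (α₁ + 2α₂) = 2.40 / 1.0821 = 2.22 mmol/kg

DIC = 2.22 mmol/kg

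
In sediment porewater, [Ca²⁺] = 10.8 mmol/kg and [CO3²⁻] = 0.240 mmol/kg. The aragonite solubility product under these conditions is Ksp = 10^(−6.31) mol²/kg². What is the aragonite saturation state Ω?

Ω = 5.29

Ksp = 10^(−6.31) = 4.898×10^-7
Ω = [Ca²⁺][CO3²⁻]/Ksp = (10.8×10^-3)(0.240×10^-3) / 4.898×10^-7 = 5.29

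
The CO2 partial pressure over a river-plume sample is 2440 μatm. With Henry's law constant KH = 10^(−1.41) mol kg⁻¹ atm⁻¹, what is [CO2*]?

[CO2*] = 94.9 μmol/kg

KH = 10^(−1.41) = 3.890×10^-2 mol kg⁻¹ atm⁻¹
[CO2*] = KH · pCO2 = 3.890×10^-2 × 2440×10^-6 atm = 9.49×10^-5 mol/kg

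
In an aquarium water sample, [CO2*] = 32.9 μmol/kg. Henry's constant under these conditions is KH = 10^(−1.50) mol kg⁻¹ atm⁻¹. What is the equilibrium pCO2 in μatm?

pCO2 = 1040 μatm

KH = 10^(−1.50) = 3.162×10^-2 mol kg⁻¹ atm⁻¹
pCO2 = [CO2*]/KH = 32.9×10^-6 / 3.162×10^-2 = 1.04×10^-3 atm = 1040 μatm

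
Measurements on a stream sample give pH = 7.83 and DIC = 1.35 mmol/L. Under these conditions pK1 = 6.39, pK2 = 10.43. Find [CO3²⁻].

α₂ = 1 / (1 + [H⁺]/K2 + [H⁺]²/(K1K2)) = 1 / (1 + 10^+2.60 + 10^+1.16)
   = 1 / (1 + 398.11 + 14.454) = 1/413.56 = 0.002418
[CO3²⁻] = α₂ × DIC = 0.002418 × 1.35 = 0.00326 mmol/L = 3.26 μmol/L

[CO3²⁻] = 3.26 μmol/L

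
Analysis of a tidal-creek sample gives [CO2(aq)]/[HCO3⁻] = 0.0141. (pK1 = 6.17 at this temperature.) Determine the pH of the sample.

pH = 8.02

From K1 = [H⁺][HCO3⁻]/[CO2(aq)]:  pH = pK1 − log₁₀([CO2(aq)]/[HCO3⁻])
log₁₀(0.0141) = -1.851
pH = 6.17 − (-1.851) = 8.02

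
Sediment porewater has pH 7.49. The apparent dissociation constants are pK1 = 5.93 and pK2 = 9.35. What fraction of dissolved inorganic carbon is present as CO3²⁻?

α₂ = 0.0133

α₂ = 1 / (1 + [H⁺]/K2 + [H⁺]²/(K1K2)) = 1 / (1 + 10^+1.86 + 10^+0.30)
   = 1 / (1 + 72.444 + 1.9953) = 1/75.439 = 0.01326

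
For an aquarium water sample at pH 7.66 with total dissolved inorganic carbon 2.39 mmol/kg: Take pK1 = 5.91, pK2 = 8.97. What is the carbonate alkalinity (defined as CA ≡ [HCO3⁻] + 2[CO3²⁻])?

CA = 2.46 mmol/kg

CA = [HCO3⁻] + 2[CO3²⁻] = (α₁ + 2α₂)·DIC
At pH 7.66: [H⁺]/K1 = 10^-1.75 = 0.017783, K2/[H⁺] = 10^-1.31 = 0.048978
α₁ = 1/(1 + 0.017783 + 0.048978) = 1/1.0668 = 0.9374; α₂ = α₁·K2/[H⁺] = 0.04591
α₁ + 2α₂ = 1.0292
CA = 1.0292 × 2.39 = 2.46 mmol/kg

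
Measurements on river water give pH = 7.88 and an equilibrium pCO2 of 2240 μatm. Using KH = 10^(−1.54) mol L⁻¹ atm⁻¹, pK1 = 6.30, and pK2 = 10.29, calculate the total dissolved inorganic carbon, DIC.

[CO2*] = KH · pCO2 = 10^(−1.54) × 2240×10^-6 = 6.460×10^-5 mol/L
α₀ = 1/(1 + K1/[H⁺] + K1K2/[H⁺]²) = 1/(1 + 10^+1.58 + 10^-0.83) = 0.02553
DIC = [CO2*]/α₀ = 6.460×10^-5 / 0.02553 = 2.53 mmol/L

DIC = 2.53 mmol/L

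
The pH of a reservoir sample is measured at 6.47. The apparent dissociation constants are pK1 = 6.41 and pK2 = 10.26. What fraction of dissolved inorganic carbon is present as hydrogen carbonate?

α₁ = 1 / (1 + [H⁺]/K1 + K2/[H⁺]) = 1 / (1 + 10^-0.06 + 10^-3.79)
   = 1 / (1 + 0.87096 + 0.00016218) = 1/1.8711 = 0.5344

α₁ = 0.534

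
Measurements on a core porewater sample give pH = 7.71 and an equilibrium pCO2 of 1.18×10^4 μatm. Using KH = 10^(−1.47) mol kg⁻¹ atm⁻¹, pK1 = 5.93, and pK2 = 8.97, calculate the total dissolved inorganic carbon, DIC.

DIC = 25.8 mmol/kg

[CO2*] = KH · pCO2 = 10^(−1.47) × 1.18×10^4×10^-6 = 3.998×10^-4 mol/kg
α₀ = 1/(1 + K1/[H⁺] + K1K2/[H⁺]²) = 1/(1 + 10^+1.78 + 10^+0.52) = 0.01549
DIC = [CO2*]/α₀ = 3.998×10^-4 / 0.01549 = 25.8 mmol/kg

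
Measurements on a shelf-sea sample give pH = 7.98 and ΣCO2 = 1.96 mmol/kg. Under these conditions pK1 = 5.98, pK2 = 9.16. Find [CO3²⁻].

[CO3²⁻] = 0.120 mmol/kg

α₂ = 1 / (1 + [H⁺]/K2 + [H⁺]²/(K1K2)) = 1 / (1 + 10^+1.18 + 10^-0.82)
   = 1 / (1 + 15.136 + 0.15136) = 1/16.287 = 0.06140
[CO3²⁻] = α₂ × DIC = 0.06140 × 1.96 = 0.120 mmol/kg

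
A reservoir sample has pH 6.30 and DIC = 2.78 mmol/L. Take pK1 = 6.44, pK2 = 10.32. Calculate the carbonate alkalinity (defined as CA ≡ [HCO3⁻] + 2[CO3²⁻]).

CA = 1.17 mmol/L

CA = [HCO3⁻] + 2[CO3²⁻] = (α₁ + 2α₂)·DIC
At pH 6.30: [H⁺]/K1 = 10^0.14 = 1.3804, K2/[H⁺] = 10^-4.02 = 9.5499×10^-5
α₁ = 1/(1 + 1.3804 + 9.5499×10^-5) = 1/2.3805 = 0.4201; α₂ = α₁·K2/[H⁺] = 4.012×10^-5
α₁ + 2α₂ = 0.4202
CA = 0.4202 × 2.78 = 1.17 mmol/L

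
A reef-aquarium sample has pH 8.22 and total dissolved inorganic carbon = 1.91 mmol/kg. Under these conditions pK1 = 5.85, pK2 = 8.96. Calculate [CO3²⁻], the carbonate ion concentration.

α₂ = 1 / (1 + [H⁺]/K2 + [H⁺]²/(K1K2)) = 1 / (1 + 10^+0.74 + 10^-1.63)
   = 1 / (1 + 5.4954 + 0.023442) = 1/6.5189 = 0.1534
[CO3²⁻] = α₂ × DIC = 0.1534 × 1.91 = 0.293 mmol/kg

[CO3²⁻] = 0.293 mmol/kg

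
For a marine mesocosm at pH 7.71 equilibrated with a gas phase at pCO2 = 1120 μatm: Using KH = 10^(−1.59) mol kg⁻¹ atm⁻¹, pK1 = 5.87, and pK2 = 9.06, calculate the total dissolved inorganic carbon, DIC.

[CO2*] = KH · pCO2 = 10^(−1.59) × 1120×10^-6 = 2.879×10^-5 mol/kg
α₀ = 1/(1 + K1/[H⁺] + K1K2/[H⁺]²) = 1/(1 + 10^+1.84 + 10^+0.49) = 0.01365
DIC = [CO2*]/α₀ = 2.879×10^-5 / 0.01365 = 2.11 mmol/kg

DIC = 2.11 mmol/kg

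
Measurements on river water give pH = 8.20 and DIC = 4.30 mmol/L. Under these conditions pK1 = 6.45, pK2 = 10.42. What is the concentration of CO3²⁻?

α₂ = 1 / (1 + [H⁺]/K2 + [H⁺]²/(K1K2)) = 1 / (1 + 10^+2.22 + 10^+0.47)
   = 1 / (1 + 165.96 + 2.9512) = 1/169.91 = 0.005885
[CO3²⁻] = α₂ × DIC = 0.005885 × 4.30 = 0.0253 mmol/L

[CO3²⁻] = 0.0253 mmol/L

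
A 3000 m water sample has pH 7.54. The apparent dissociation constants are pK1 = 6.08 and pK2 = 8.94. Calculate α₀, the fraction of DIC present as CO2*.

α₀ = 0.0323

α₀ = 1 / (1 + K1/[H⁺] + K1K2/[H⁺]²) = 1 / (1 + 10^+1.46 + 10^+0.06)
   = 1 / (1 + 28.840 + 1.1482) = 1/30.988 = 0.03227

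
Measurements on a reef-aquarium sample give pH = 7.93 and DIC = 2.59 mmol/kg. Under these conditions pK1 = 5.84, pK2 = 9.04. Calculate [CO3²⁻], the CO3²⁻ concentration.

[CO3²⁻] = 0.185 mmol/kg

α₂ = 1 / (1 + [H⁺]/K2 + [H⁺]²/(K1K2)) = 1 / (1 + 10^+1.11 + 10^-0.98)
   = 1 / (1 + 12.882 + 0.10471) = 1/13.987 = 0.07149
[CO3²⁻] = α₂ × DIC = 0.07149 × 2.59 = 0.185 mmol/kg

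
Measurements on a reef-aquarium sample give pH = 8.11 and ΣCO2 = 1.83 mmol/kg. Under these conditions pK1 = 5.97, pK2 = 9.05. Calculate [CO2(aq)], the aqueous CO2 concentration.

[CO2*] = 11.8 μmol/kg

α₀ = 1 / (1 + K1/[H⁺] + K1K2/[H⁺]²) = 1 / (1 + 10^+2.14 + 10^+1.20)
   = 1 / (1 + 138.04 + 15.849) = 1/154.89 = 0.006456
[CO2*] = α₀ × DIC = 0.006456 × 1.83 = 0.0118 mmol/kg = 11.8 μmol/kg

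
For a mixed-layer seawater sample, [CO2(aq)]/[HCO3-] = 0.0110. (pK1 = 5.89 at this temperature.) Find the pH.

pH = 7.85

From K1 = [H⁺][HCO3-]/[CO2(aq)]:  pH = pK1 − log₁₀([CO2(aq)]/[HCO3-])
log₁₀(0.0110) = -1.959
pH = 5.89 − (-1.959) = 7.85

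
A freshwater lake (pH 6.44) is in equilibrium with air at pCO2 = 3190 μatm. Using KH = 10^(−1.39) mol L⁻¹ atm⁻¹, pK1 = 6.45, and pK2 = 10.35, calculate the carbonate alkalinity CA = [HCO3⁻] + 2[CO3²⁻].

[CO2*] = KH · pCO2 = 10^(−1.39) × 3190×10^-6 = 1.300×10^-4 mol/L
α₀ = 1/(1 + K1/[H⁺] + K1K2/[H⁺]²) = 1/(1 + 10^-0.01 + 10^-3.92) = 0.5057
DIC = [CO2*]/α₀ = 1.300×10^-4 / 0.5057 = 0.2570 mmol/L
CA = (α₁ + 2α₂)·DIC = (0.4942 + 2×6.080×10^-5) × 0.2570 = 0.127 mmol/L

CA = 0.127 mmol/L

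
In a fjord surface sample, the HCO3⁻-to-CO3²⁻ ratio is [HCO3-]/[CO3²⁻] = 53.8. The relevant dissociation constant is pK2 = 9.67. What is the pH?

pH = 7.94

From K2 = [H⁺][CO3²⁻]/[HCO3-]:  pH = pK2 − log₁₀([HCO3-]/[CO3²⁻])
log₁₀(53.8) = +1.731
pH = 9.67 − (+1.731) = 7.94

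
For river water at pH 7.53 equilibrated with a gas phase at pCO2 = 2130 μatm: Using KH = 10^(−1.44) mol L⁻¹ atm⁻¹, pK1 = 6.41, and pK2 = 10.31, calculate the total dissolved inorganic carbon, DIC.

DIC = 1.10 mmol/L

[CO2*] = KH · pCO2 = 10^(−1.44) × 2130×10^-6 = 7.734×10^-5 mol/L
α₀ = 1/(1 + K1/[H⁺] + K1K2/[H⁺]²) = 1/(1 + 10^+1.12 + 10^-1.66) = 0.07040
DIC = [CO2*]/α₀ = 7.734×10^-5 / 0.07040 = 1.10 mmol/L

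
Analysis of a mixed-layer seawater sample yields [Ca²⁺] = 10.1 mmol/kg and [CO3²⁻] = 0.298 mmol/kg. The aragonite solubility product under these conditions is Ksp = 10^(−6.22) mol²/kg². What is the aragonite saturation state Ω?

Ω = 5.00

Ksp = 10^(−6.22) = 6.026×10^-7
Ω = [Ca²⁺][CO3²⁻]/Ksp = (10.1×10^-3)(0.298×10^-3) / 6.026×10^-7 = 5.00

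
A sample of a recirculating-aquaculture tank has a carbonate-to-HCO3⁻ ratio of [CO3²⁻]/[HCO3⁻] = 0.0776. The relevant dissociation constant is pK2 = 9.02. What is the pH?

pH = 7.91

From K2 = [H⁺][CO3²⁻]/[HCO3⁻]:  pH = pK2 + log₁₀([CO3²⁻]/[HCO3⁻])
log₁₀(0.0776) = -1.110
pH = 9.02 + (-1.110) = 7.91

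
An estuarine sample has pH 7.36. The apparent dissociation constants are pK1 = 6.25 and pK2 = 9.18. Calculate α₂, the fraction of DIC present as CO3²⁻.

α₂ = 1 / (1 + [H⁺]/K2 + [H⁺]²/(K1K2)) = 1 / (1 + 10^+1.82 + 10^+0.71)
   = 1 / (1 + 66.069 + 5.1286) = 1/72.198 = 0.01385

α₂ = 0.0139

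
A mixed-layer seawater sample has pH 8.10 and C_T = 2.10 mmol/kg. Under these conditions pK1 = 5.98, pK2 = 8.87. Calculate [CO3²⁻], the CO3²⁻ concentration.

[CO3²⁻] = 0.303 mmol/kg

α₂ = 1 / (1 + [H⁺]/K2 + [H⁺]²/(K1K2)) = 1 / (1 + 10^+0.77 + 10^-1.35)
   = 1 / (1 + 5.8884 + 0.044668) = 1/6.9331 = 0.1442
[CO3²⁻] = α₂ × DIC = 0.1442 × 2.10 = 0.303 mmol/kg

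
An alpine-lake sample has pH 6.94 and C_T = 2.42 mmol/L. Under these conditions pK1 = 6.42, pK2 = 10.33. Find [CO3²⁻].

[CO3²⁻] = 0.757 μmol/L

α₂ = 1 / (1 + [H⁺]/K2 + [H⁺]²/(K1K2)) = 1 / (1 + 10^+3.39 + 10^+2.87)
   = 1 / (1 + 2454.7 + 741.31) = 1/3197.0 = 0.0003128
[CO3²⁻] = α₂ × DIC = 0.0003128 × 2.42 = 0.000757 mmol/L = 0.757 μmol/L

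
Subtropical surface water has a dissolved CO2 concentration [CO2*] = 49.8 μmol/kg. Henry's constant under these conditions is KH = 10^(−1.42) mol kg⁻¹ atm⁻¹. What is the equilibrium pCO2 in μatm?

pCO2 = 1310 μatm

KH = 10^(−1.42) = 3.802×10^-2 mol kg⁻¹ atm⁻¹
pCO2 = [CO2*]/KH = 49.8×10^-6 / 3.802×10^-2 = 1.31×10^-3 atm = 1310 μatm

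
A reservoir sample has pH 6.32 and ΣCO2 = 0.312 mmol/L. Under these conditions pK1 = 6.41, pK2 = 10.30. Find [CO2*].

[CO2*] = 0.172 mmol/L

α₀ = 1 / (1 + K1/[H⁺] + K1K2/[H⁺]²) = 1 / (1 + 10^-0.09 + 10^-4.07)
   = 1 / (1 + 0.81283 + 8.5114×10^-5) = 1/1.8129 = 0.5516
[CO2*] = α₀ × DIC = 0.5516 × 0.312 = 0.172 mmol/L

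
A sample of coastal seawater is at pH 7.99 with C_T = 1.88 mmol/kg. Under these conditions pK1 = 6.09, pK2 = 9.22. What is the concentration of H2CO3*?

α₀ = 1 / (1 + K1/[H⁺] + K1K2/[H⁺]²) = 1 / (1 + 10^+1.90 + 10^+0.67)
   = 1 / (1 + 79.433 + 4.6774) = 1/85.110 = 0.01175
[CO2*] = α₀ × DIC = 0.01175 × 1.88 = 0.0221 mmol/kg

[CO2*] = 0.0221 mmol/kg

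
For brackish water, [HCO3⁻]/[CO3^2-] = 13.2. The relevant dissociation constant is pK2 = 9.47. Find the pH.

From K2 = [H⁺][CO3^2-]/[HCO3⁻]:  pH = pK2 − log₁₀([HCO3⁻]/[CO3^2-])
log₁₀(13.2) = +1.121
pH = 9.47 − (+1.121) = 8.35

pH = 8.35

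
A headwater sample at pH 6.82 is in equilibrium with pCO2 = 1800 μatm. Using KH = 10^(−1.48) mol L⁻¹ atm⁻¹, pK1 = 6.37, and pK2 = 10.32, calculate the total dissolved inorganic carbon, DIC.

DIC = 0.228 mmol/L

[CO2*] = KH · pCO2 = 10^(−1.48) × 1800×10^-6 = 5.960×10^-5 mol/L
α₀ = 1/(1 + K1/[H⁺] + K1K2/[H⁺]²) = 1/(1 + 10^+0.45 + 10^-3.05) = 0.2618
DIC = [CO2*]/α₀ = 5.960×10^-5 / 0.2618 = 0.228 mmol/L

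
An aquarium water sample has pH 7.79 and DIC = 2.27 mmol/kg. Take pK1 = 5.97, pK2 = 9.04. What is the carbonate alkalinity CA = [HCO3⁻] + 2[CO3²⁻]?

CA = 2.36 mmol/kg

CA = [HCO3⁻] + 2[CO3²⁻] = (α₁ + 2α₂)·DIC
At pH 7.79: [H⁺]/K1 = 10^-1.82 = 0.015136, K2/[H⁺] = 10^-1.25 = 0.056234
α₁ = 1/(1 + 0.015136 + 0.056234) = 1/1.0714 = 0.9334; α₂ = α₁·K2/[H⁺] = 0.05249
α₁ + 2α₂ = 1.0384
CA = 1.0384 × 2.27 = 2.36 mmol/kg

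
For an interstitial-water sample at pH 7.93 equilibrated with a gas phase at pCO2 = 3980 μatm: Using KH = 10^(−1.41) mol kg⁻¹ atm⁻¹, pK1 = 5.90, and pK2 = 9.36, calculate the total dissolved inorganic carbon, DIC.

DIC = 17.4 mmol/kg

[CO2*] = KH · pCO2 = 10^(−1.41) × 3980×10^-6 = 1.548×10^-4 mol/kg
α₀ = 1/(1 + K1/[H⁺] + K1K2/[H⁺]²) = 1/(1 + 10^+2.03 + 10^+0.60) = 0.008918
DIC = [CO2*]/α₀ = 1.548×10^-4 / 0.008918 = 17.4 mmol/kg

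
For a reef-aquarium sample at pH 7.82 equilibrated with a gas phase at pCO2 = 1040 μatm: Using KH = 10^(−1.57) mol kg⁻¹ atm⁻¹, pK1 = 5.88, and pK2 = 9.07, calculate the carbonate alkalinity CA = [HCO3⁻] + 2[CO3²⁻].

[CO2*] = KH · pCO2 = 10^(−1.57) × 1040×10^-6 = 2.799×10^-5 mol/kg
α₀ = 1/(1 + K1/[H⁺] + K1K2/[H⁺]²) = 1/(1 + 10^+1.94 + 10^+0.69) = 0.01075
DIC = [CO2*]/α₀ = 2.799×10^-5 / 0.01075 = 2.603 mmol/kg
CA = (α₁ + 2α₂)·DIC = (0.9366 + 2×0.05267) × 2.603 = 2.71 mmol/kg

CA = 2.71 mmol/kg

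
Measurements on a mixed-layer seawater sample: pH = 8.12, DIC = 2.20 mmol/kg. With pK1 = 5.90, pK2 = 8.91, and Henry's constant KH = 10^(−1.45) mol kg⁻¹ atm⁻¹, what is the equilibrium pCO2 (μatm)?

α₀ = 1 / (1 + K1/[H⁺] + K1K2/[H⁺]²) = 1 / (1 + 10^+2.22 + 10^+1.43)
   = 1 / (1 + 165.96 + 26.915) = 1/193.87 = 0.005158
[CO2*] = α₀ × DIC = 0.005158 × 2.20 = 0.01135 mmol/kg = 11.35 μmol/kg
pCO2 = [CO2*]/KH = 1.135×10^-5 / 3.548×10^-2 = 320 μatm

pCO2 = 320 μatm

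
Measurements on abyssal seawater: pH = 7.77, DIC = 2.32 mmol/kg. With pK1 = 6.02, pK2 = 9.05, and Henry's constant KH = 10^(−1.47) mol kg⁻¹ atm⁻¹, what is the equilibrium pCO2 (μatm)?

pCO2 = 1140 μatm

α₀ = 1 / (1 + K1/[H⁺] + K1K2/[H⁺]²) = 1 / (1 + 10^+1.75 + 10^+0.47)
   = 1 / (1 + 56.234 + 2.9512) = 1/60.185 = 0.01662
[CO2*] = α₀ × DIC = 0.01662 × 2.32 = 0.03855 mmol/kg
pCO2 = [CO2*]/KH = 3.855×10^-5 / 3.388×10^-2 = 1140 μatm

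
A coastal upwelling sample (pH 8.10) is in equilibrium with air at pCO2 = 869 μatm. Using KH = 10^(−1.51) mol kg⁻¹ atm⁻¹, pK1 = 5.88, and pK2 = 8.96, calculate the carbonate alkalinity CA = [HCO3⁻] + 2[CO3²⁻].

CA = 5.69 mmol/kg

[CO2*] = KH · pCO2 = 10^(−1.51) × 869×10^-6 = 2.685×10^-5 mol/kg
α₀ = 1/(1 + K1/[H⁺] + K1K2/[H⁺]²) = 1/(1 + 10^+2.22 + 10^+1.36) = 0.005267
DIC = [CO2*]/α₀ = 2.685×10^-5 / 0.005267 = 5.099 mmol/kg
CA = (α₁ + 2α₂)·DIC = (0.8741 + 2×0.1207) × 5.099 = 5.69 mmol/kg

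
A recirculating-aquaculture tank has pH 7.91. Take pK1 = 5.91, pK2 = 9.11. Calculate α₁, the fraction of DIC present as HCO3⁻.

α₁ = 0.932

α₁ = 1 / (1 + [H⁺]/K1 + K2/[H⁺]) = 1 / (1 + 10^-2.00 + 10^-1.20)
   = 1 / (1 + 0.010000 + 0.063096) = 1/1.0731 = 0.9319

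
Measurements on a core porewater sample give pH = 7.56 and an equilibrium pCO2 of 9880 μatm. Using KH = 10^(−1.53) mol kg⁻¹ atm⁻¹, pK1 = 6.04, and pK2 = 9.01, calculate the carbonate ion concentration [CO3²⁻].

[CO2*] = KH · pCO2 = 10^(−1.53) × 9880×10^-6 = 2.916×10^-4 mol/kg
α₀ = 1/(1 + K1/[H⁺] + K1K2/[H⁺]²) = 1/(1 + 10^+1.52 + 10^+0.07) = 0.02834
DIC = [CO2*]/α₀ = 2.916×10^-4 / 0.02834 = 10.29 mmol/kg
[CO3²⁻] = α₂·DIC; α₂ = 0.03329, so [CO3²⁻] = 0.03329 × 10.29 = 0.343 mmol/kg

[CO3²⁻] = 0.343 mmol/kg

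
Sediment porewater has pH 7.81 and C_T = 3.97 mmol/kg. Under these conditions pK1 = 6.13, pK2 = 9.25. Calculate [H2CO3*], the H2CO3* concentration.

α₀ = 1 / (1 + K1/[H⁺] + K1K2/[H⁺]²) = 1 / (1 + 10^+1.68 + 10^+0.24)
   = 1 / (1 + 47.863 + 1.7378) = 1/50.601 = 0.01976
[CO2*] = α₀ × DIC = 0.01976 × 3.97 = 0.0785 mmol/kg

[CO2*] = 0.0785 mmol/kg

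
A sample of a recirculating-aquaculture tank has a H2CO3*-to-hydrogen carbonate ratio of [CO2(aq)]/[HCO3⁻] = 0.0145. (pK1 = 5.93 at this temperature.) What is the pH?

From K1 = [H⁺][HCO3⁻]/[CO2(aq)]:  pH = pK1 − log₁₀([CO2(aq)]/[HCO3⁻])
log₁₀(0.0145) = -1.839
pH = 5.93 − (-1.839) = 7.77

pH = 7.77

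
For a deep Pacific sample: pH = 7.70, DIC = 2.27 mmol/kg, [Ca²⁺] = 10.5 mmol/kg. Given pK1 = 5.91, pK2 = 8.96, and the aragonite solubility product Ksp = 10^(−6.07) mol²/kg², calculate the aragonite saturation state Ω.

α₂ = 1 / (1 + [H⁺]/K2 + [H⁺]²/(K1K2)) = 1 / (1 + 10^+1.26 + 10^-0.53)
   = 1 / (1 + 18.197 + 0.29512) = 1/19.492 = 0.05130
[CO3²⁻] = α₂ × DIC = 0.05130 × 2.27 = 0.1165 mmol/kg
Ksp = 10^(−6.07) = 8.511×10^-7
Ω = [Ca²⁺][CO3²⁻]/Ksp = (10.5×10^-3)(1.165×10^-4) / 8.511×10^-7 = 1.44

Ω = 1.44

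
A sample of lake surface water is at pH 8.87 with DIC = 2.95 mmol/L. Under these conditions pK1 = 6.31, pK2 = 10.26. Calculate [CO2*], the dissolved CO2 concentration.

α₀ = 1 / (1 + K1/[H⁺] + K1K2/[H⁺]²) = 1 / (1 + 10^+2.56 + 10^+1.17)
   = 1 / (1 + 363.08 + 14.791) = 1/378.87 = 0.002639
[CO2*] = α₀ × DIC = 0.002639 × 2.95 = 0.00779 mmol/L = 7.79 μmol/L

[CO2*] = 7.79 μmol/L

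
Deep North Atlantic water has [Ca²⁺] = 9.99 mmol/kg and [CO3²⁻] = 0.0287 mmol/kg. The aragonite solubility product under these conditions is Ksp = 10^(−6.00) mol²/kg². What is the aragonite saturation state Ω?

Ω = 0.287

Ksp = 10^(−6.00) = 1.000×10^-6
Ω = [Ca²⁺][CO3²⁻]/Ksp = (9.99×10^-3)(0.0287×10^-3) / 1.000×10^-6 = 0.287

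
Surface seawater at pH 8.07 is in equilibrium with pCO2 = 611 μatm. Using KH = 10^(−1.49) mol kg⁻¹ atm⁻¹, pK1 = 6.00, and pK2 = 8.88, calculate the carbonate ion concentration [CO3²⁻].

[CO3²⁻] = 0.360 mmol/kg

[CO2*] = KH · pCO2 = 10^(−1.49) × 611×10^-6 = 1.977×10^-5 mol/kg
α₀ = 1/(1 + K1/[H⁺] + K1K2/[H⁺]²) = 1/(1 + 10^+2.07 + 10^+1.26) = 0.007316
DIC = [CO2*]/α₀ = 1.977×10^-5 / 0.007316 = 2.703 mmol/kg
[CO3²⁻] = α₂·DIC; α₂ = 0.1331, so [CO3²⁻] = 0.1331 × 2.703 = 0.360 mmol/kg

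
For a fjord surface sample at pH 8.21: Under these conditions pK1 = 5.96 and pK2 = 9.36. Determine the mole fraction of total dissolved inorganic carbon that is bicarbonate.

α₁ = 1 / (1 + [H⁺]/K1 + K2/[H⁺]) = 1 / (1 + 10^-2.25 + 10^-1.15)
   = 1 / (1 + 0.0056234 + 0.070795) = 1/1.0764 = 0.9290

α₁ = 0.929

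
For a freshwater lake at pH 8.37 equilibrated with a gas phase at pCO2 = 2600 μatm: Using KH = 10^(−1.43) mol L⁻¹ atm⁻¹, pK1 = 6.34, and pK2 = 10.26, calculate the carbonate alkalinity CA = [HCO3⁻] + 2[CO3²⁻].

[CO2*] = KH · pCO2 = 10^(−1.43) × 2600×10^-6 = 9.660×10^-5 mol/L
α₀ = 1/(1 + K1/[H⁺] + K1K2/[H⁺]²) = 1/(1 + 10^+2.03 + 10^+0.14) = 0.009130
DIC = [CO2*]/α₀ = 9.660×10^-5 / 0.009130 = 10.58 mmol/L
CA = (α₁ + 2α₂)·DIC = (0.9783 + 2×0.01260) × 10.58 = 10.6 mmol/L

CA = 10.6 mmol/L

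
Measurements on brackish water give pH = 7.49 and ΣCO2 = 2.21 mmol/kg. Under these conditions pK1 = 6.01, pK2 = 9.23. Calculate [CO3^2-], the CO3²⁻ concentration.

α₂ = 1 / (1 + [H⁺]/K2 + [H⁺]²/(K1K2)) = 1 / (1 + 10^+1.74 + 10^+0.26)
   = 1 / (1 + 54.954 + 1.8197) = 1/57.774 = 0.01731
[CO3²⁻] = α₂ × DIC = 0.01731 × 2.21 = 0.0383 mmol/kg

[CO3²⁻] = 0.0383 mmol/kg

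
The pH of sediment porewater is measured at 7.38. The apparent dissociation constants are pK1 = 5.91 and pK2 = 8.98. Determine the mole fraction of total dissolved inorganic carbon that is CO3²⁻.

α₂ = 1 / (1 + [H⁺]/K2 + [H⁺]²/(K1K2)) = 1 / (1 + 10^+1.60 + 10^+0.13)
   = 1 / (1 + 39.811 + 1.3490) = 1/42.160 = 0.02372

α₂ = 0.0237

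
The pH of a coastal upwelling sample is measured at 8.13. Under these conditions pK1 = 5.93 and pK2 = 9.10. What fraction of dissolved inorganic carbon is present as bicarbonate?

α₁ = 0.898

α₁ = 1 / (1 + [H⁺]/K1 + K2/[H⁺]) = 1 / (1 + 10^-2.20 + 10^-0.97)
   = 1 / (1 + 0.0063096 + 0.10715) = 1/1.1135 = 0.8981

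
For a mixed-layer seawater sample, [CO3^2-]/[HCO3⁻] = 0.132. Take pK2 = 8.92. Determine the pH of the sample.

pH = 8.04

From K2 = [H⁺][CO3^2-]/[HCO3⁻]:  pH = pK2 + log₁₀([CO3^2-]/[HCO3⁻])
log₁₀(0.132) = -0.879
pH = 8.92 + (-0.879) = 8.04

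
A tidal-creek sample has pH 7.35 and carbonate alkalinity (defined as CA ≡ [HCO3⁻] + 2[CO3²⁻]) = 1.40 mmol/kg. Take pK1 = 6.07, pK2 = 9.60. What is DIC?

DIC = 1.46 mmol/kg

CA = [HCO3⁻] + 2[CO3²⁻] = (α₁ + 2α₂)·DIC
At pH 7.35: [H⁺]/K1 = 10^-1.28 = 0.052481, K2/[H⁺] = 10^-2.25 = 0.0056234
α₁ = 1/(1 + 0.052481 + 0.0056234) = 1/1.0581 = 0.9451; α₂ = α₁·K2/[H⁺] = 0.005315
α₁ + 2α₂ = 0.9557
DIC = CA / (α₁ + 2α₂) = 1.40 / 0.9557 = 1.46 mmol/kg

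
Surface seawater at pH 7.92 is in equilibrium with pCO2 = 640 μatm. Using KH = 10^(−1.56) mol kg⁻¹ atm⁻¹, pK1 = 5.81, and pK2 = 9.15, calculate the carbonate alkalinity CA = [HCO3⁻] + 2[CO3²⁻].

[CO2*] = KH · pCO2 = 10^(−1.56) × 640×10^-6 = 1.763×10^-5 mol/kg
α₀ = 1/(1 + K1/[H⁺] + K1K2/[H⁺]²) = 1/(1 + 10^+2.11 + 10^+0.88) = 0.007277
DIC = [CO2*]/α₀ = 1.763×10^-5 / 0.007277 = 2.422 mmol/kg
CA = (α₁ + 2α₂)·DIC = (0.9375 + 2×0.05521) × 2.422 = 2.54 mmol/kg

CA = 2.54 mmol/kg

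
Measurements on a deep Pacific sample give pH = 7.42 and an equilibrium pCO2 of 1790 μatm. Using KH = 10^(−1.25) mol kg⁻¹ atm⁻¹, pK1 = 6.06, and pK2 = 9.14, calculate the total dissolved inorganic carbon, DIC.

DIC = 2.45 mmol/kg

[CO2*] = KH · pCO2 = 10^(−1.25) × 1790×10^-6 = 1.007×10^-4 mol/kg
α₀ = 1/(1 + K1/[H⁺] + K1K2/[H⁺]²) = 1/(1 + 10^+1.36 + 10^-0.36) = 0.04108
DIC = [CO2*]/α₀ = 1.007×10^-4 / 0.04108 = 2.45 mmol/kg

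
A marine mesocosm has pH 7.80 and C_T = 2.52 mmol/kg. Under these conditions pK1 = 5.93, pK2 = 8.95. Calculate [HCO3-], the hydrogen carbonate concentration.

α₁ = 1 / (1 + [H⁺]/K1 + K2/[H⁺]) = 1 / (1 + 10^-1.87 + 10^-1.15)
   = 1 / (1 + 0.013490 + 0.070795) = 1/1.0843 = 0.9223
[HCO3⁻] = α₁ × DIC = 0.9223 × 2.52 = 2.32 mmol/kg

[HCO3⁻] = 2.32 mmol/kg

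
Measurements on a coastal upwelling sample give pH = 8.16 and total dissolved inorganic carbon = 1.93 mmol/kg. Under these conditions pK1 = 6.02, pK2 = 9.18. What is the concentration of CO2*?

[CO2*] = 12.7 μmol/kg

α₀ = 1 / (1 + K1/[H⁺] + K1K2/[H⁺]²) = 1 / (1 + 10^+2.14 + 10^+1.12)
   = 1 / (1 + 138.04 + 13.183) = 1/152.22 = 0.006569
[CO2*] = α₀ × DIC = 0.006569 × 1.93 = 0.0127 mmol/kg = 12.7 μmol/kg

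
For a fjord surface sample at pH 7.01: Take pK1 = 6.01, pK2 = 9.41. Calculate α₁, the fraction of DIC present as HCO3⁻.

α₁ = 1 / (1 + [H⁺]/K1 + K2/[H⁺]) = 1 / (1 + 10^-1.00 + 10^-2.40)
   = 1 / (1 + 0.10000 + 0.0039811) = 1/1.1040 = 0.9058

α₁ = 0.906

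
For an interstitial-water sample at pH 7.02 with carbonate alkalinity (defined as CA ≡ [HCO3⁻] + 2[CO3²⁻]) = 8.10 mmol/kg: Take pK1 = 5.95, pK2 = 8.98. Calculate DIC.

CA = [HCO3⁻] + 2[CO3²⁻] = (α₁ + 2α₂)·DIC
At pH 7.02: [H⁺]/K1 = 10^-1.07 = 0.085114, K2/[H⁺] = 10^-1.96 = 0.010965
α₁ = 1/(1 + 0.085114 + 0.010965) = 1/1.0961 = 0.9123; α₂ = α₁·K2/[H⁺] = 0.01000
α₁ + 2α₂ = 0.9324
DIC = CA / (α₁ + 2α₂) = 8.10 / 0.9324 = 8.69 mmol/kg

DIC = 8.69 mmol/kg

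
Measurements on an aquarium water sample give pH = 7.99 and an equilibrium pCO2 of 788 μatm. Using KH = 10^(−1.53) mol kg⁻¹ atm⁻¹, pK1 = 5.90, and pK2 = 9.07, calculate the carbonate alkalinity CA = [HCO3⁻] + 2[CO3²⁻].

CA = 3.34 mmol/kg

[CO2*] = KH · pCO2 = 10^(−1.53) × 788×10^-6 = 2.326×10^-5 mol/kg
α₀ = 1/(1 + K1/[H⁺] + K1K2/[H⁺]²) = 1/(1 + 10^+2.09 + 10^+1.01) = 0.007448
DIC = [CO2*]/α₀ = 2.326×10^-5 / 0.007448 = 3.122 mmol/kg
CA = (α₁ + 2α₂)·DIC = (0.9163 + 2×0.07622) × 3.122 = 3.34 mmol/kg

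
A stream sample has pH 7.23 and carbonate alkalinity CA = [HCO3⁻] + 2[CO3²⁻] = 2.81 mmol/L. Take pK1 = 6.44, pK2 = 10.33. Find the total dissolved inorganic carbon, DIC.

CA = [HCO3⁻] + 2[CO3²⁻] = (α₁ + 2α₂)·DIC
At pH 7.23: [H⁺]/K1 = 10^-0.79 = 0.16218, K2/[H⁺] = 10^-3.10 = 0.00079433
α₁ = 1/(1 + 0.16218 + 0.00079433) = 1/1.1630 = 0.8599; α₂ = α₁·K2/[H⁺] = 0.0006830
α₁ + 2α₂ = 0.8612
DIC = CA / (α₁ + 2α₂) = 2.81 / 0.8612 = 3.26 mmol/L

DIC = 3.26 mmol/L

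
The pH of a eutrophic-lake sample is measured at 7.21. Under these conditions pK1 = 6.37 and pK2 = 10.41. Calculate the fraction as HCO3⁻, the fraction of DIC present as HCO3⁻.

α₁ = 1 / (1 + [H⁺]/K1 + K2/[H⁺]) = 1 / (1 + 10^-0.84 + 10^-3.20)
   = 1 / (1 + 0.14454 + 0.00063096) = 1/1.1452 = 0.8732

α₁ = 0.873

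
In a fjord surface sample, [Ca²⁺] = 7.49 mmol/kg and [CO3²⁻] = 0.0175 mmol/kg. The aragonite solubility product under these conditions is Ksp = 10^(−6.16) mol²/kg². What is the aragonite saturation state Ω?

Ω = 0.189

Ksp = 10^(−6.16) = 6.918×10^-7
Ω = [Ca²⁺][CO3²⁻]/Ksp = (7.49×10^-3)(0.0175×10^-3) / 6.918×10^-7 = 0.189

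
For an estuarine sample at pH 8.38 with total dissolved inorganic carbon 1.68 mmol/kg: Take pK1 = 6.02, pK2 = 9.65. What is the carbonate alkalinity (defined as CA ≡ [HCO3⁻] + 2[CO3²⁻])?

CA = [HCO3⁻] + 2[CO3²⁻] = (α₁ + 2α₂)·DIC
At pH 8.38: [H⁺]/K1 = 10^-2.36 = 0.0043652, K2/[H⁺] = 10^-1.27 = 0.053703
α₁ = 1/(1 + 0.0043652 + 0.053703) = 1/1.0581 = 0.9451; α₂ = α₁·K2/[H⁺] = 0.05076
α₁ + 2α₂ = 1.0466
CA = 1.0466 × 1.68 = 1.76 mmol/kg

CA = 1.76 mmol/kg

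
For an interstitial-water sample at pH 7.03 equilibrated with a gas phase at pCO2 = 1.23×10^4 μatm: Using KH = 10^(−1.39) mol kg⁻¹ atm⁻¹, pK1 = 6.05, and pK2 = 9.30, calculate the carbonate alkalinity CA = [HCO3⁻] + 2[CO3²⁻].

CA = 4.84 mmol/kg

[CO2*] = KH · pCO2 = 10^(−1.39) × 1.23×10^4×10^-6 = 5.011×10^-4 mol/kg
α₀ = 1/(1 + K1/[H⁺] + K1K2/[H⁺]²) = 1/(1 + 10^+0.98 + 10^-1.29) = 0.09433
DIC = [CO2*]/α₀ = 5.011×10^-4 / 0.09433 = 5.312 mmol/kg
CA = (α₁ + 2α₂)·DIC = (0.9008 + 2×0.004838) × 5.312 = 4.84 mmol/kg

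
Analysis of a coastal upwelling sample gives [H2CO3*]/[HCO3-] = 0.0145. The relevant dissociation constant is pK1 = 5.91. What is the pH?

From K1 = [H⁺][HCO3-]/[H2CO3*]:  pH = pK1 − log₁₀([H2CO3*]/[HCO3-])
log₁₀(0.0145) = -1.839
pH = 5.91 − (-1.839) = 7.75

pH = 7.75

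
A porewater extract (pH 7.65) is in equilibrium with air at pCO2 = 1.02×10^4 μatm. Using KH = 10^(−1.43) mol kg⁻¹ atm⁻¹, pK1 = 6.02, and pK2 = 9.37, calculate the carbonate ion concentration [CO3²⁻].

[CO2*] = KH · pCO2 = 10^(−1.43) × 1.02×10^4×10^-6 = 3.790×10^-4 mol/kg
α₀ = 1/(1 + K1/[H⁺] + K1K2/[H⁺]²) = 1/(1 + 10^+1.63 + 10^-0.09) = 0.02249
DIC = [CO2*]/α₀ = 3.790×10^-4 / 0.02249 = 16.85 mmol/kg
[CO3²⁻] = α₂·DIC; α₂ = 0.01828, so [CO3²⁻] = 0.01828 × 16.85 = 0.308 mmol/kg

[CO3²⁻] = 0.308 mmol/kg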